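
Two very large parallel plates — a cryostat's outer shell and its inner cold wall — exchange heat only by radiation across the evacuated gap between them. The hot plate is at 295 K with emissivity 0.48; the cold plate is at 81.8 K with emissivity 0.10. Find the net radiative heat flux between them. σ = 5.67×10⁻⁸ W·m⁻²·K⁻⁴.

q ≈ 38.5 W/m²

For two infinite grey parallel plates, q = σ(T₁⁴ − T₂⁴)/(1/ε₁ + 1/ε₂ − 1).
T₁⁴ − T₂⁴ = 7.573×10⁹ − 4.477×10⁷ = 7.529×10⁹ K⁴.
1/ε₁ + 1/ε₂ − 1 = 2.083 + 10.00 − 1 = 11.08.
q = 5.67×10⁻⁸ × 7.529×10⁹ / 11.08.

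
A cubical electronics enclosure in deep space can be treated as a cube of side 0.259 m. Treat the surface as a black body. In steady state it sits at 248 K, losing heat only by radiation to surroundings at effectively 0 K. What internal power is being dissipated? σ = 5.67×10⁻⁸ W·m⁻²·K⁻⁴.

Steady state: P = εσA T⁴.
A = 6L² = 0.4025 m²; T⁴ = (248)⁴ = 3.783×10⁹ K⁴.
P = 1.0 × 5.67×10⁻⁸ × 0.4025 × 3.783×10⁹.

P ≈ 86.3 W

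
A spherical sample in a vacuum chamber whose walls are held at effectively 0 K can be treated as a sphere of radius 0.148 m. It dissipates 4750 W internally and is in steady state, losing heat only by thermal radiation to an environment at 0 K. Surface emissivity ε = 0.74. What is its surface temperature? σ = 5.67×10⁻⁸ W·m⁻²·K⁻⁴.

T ≈ 801 K

Steady state: internal power = radiated power, P = εσA T⁴.
Radiating area A = 4πr² = 0.2753 m².
T⁴ = P/(εσA) = 4750/(0.74·5.67×10⁻⁸·0.2753) = 4.113×10¹¹ K⁴.
T = (4.113×10¹¹)^(1/4).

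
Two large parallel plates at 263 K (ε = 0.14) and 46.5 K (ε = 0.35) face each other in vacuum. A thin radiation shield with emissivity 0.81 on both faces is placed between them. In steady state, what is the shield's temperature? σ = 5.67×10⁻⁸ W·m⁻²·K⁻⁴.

T_s ≈ 194 K

In steady state the net flux on the hot side equals that on the cold side.
σ(T₁⁴−T_s⁴)/D₁ = σ(T_s⁴−T₂⁴)/D₂, with D₁ = 1/ε₁+1/ε_s−1 = 7.377, D₂ = 1/ε_s+1/ε₂−1 = 3.092.
Solve for T_s⁴: T_s⁴ = (D₂·T₁⁴ + D₁·T₂⁴)/(D₁+D₂) = 1.416×10⁹ K⁴.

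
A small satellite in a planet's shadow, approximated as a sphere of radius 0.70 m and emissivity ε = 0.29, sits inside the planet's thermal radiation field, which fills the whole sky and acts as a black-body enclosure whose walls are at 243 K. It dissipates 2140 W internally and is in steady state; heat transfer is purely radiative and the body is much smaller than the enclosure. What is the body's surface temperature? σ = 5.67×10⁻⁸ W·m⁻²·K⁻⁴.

For a small grey body in a large enclosure, net radiated power = εσA(T⁴ − T_w⁴).
Steady state: P = εσA(T⁴ − T_w⁴) with A = 4πr² = 6.158 m².
T⁴ = P/(εσA) + T_w⁴ = 2140/(0.29·5.67×10⁻⁸·6.158) + (243)⁴
    = 2.114×10¹⁰ + 3.487×10⁹ = 2.462×10¹⁰ K⁴.

T ≈ 396 K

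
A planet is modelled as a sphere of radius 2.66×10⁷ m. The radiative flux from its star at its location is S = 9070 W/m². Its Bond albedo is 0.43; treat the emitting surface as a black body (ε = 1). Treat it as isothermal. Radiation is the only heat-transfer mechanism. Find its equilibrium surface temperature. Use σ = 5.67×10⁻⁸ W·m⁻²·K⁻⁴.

T ≈ 389 K

At equilibrium, absorbed power = emitted power.
Absorbing cross-section = πr² = 2.223×10¹⁵ m²; emitting surface = 4πr² = 8.891×10¹⁵ m² (ratio 4).
(1−a)S·A_cross = εσ·A_surf·T⁴  ⇒  T⁴ = (1−a)S/(4σ).
T⁴ = 0.570·9070/(4·5.67×10⁻⁸) = 2.279×10¹⁰ K⁴.
T = (2.279×10¹⁰)^(1/4).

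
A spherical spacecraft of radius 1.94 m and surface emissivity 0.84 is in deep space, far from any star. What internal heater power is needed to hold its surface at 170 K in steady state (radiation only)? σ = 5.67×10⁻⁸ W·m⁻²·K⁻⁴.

P = εσ·4πr²·T⁴.
4πr² = 47.29 m²; T⁴ = 8.352×10⁸ K⁴.
P = 0.84·5.67×10⁻⁸·47.29·8.352×10⁸.

P ≈ 1880 W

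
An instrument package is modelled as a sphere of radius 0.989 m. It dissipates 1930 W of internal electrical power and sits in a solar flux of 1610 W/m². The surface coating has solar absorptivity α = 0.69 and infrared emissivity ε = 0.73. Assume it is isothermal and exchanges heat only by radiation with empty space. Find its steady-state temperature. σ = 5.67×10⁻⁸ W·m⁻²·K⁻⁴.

At steady state, absorbed solar power + internal power = radiated power.
Absorbed: α·S·A_cross = 0.69·1610·3.073 = 3414 W (cross-section πr²).
Total input = 3414 + 1930 = 5344 W.
Radiated: εσ·A_surf·T⁴ with A_surf = 4πr² = 12.29 m².
T⁴ = 5344/(0.73·5.67×10⁻⁸·12.29) = 1.050×10¹⁰ K⁴.

T ≈ 320 K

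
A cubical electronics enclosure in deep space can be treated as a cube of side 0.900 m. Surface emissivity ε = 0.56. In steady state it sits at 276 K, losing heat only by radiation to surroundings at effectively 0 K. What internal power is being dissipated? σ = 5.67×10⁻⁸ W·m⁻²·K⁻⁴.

P ≈ 895 W

Steady state: P = εσA T⁴.
A = 6L² = 4.860 m²; T⁴ = (276)⁴ = 5.803×10⁹ K⁴.
P = 0.56 × 5.67×10⁻⁸ × 4.860 × 5.803×10⁹.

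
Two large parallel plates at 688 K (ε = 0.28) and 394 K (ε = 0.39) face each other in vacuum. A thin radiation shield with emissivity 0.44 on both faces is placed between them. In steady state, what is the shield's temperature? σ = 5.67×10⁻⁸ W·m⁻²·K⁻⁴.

In steady state the net flux on the hot side equals that on the cold side.
σ(T₁⁴−T_s⁴)/D₁ = σ(T_s⁴−T₂⁴)/D₂, with D₁ = 1/ε₁+1/ε_s−1 = 4.844, D₂ = 1/ε_s+1/ε₂−1 = 3.837.
Solve for T_s⁴: T_s⁴ = (D₂·T₁⁴ + D₁·T₂⁴)/(D₁+D₂) = 1.125×10¹¹ K⁴.

T_s ≈ 579 K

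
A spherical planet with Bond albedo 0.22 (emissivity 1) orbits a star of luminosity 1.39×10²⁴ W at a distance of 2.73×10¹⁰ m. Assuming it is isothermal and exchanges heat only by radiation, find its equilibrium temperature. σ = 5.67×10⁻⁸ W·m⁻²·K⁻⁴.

First find the stellar flux at distance d: S = L/(4πd²) = 1.39×10²⁴/(4π·(2.73×10¹⁰)²) = 148.4 W/m².
For an isothermal sphere, absorbed (1−a)S·πr² = emitted σ·4πr²·T⁴, so T⁴ = (1−a)S/(4σ).
T⁴ = 0.780·148.4/(4·5.67×10⁻⁸) = 5.104×10⁸ K⁴.

T ≈ 150 K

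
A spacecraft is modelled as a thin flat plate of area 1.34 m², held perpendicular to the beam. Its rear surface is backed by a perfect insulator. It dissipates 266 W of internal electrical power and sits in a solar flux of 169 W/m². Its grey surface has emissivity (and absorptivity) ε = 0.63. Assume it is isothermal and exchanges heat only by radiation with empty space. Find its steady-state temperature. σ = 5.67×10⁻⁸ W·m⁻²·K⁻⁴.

T ≈ 304 K

At steady state, absorbed solar power + internal power = radiated power.
Absorbed: α·S·A_cross = 0.63·169·1.340 = 142.7 W (cross-section A).
Total input = 142.7 + 266 = 408.7 W.
Radiated: εσ·A_surf·T⁴ with A_surf = A = 1.340 m².
T⁴ = 408.7/(0.63·5.67×10⁻⁸·1.340) = 8.538×10⁹ K⁴.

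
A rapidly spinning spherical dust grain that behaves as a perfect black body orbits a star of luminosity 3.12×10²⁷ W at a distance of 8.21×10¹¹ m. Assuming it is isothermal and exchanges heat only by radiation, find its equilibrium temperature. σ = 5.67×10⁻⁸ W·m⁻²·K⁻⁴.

T ≈ 201 K

First find the stellar flux at distance d: S = L/(4πd²) = 3.12×10²⁷/(4π·(8.21×10¹¹)²) = 368.3 W/m².
For an isothermal sphere, absorbed (1−a)S·πr² = emitted σ·4πr²·T⁴, so T⁴ = (1−a)S/(4σ).
T⁴ = 1.00·368.3/(4·5.67×10⁻⁸) = 1.624×10⁹ K⁴.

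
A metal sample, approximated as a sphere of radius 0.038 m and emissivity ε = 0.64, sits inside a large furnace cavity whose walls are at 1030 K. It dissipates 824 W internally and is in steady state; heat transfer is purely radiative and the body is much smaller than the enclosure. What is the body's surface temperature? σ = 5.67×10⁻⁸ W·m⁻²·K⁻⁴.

T ≈ 1240 K

For a small grey body in a large enclosure, net radiated power = εσA(T⁴ − T_w⁴).
Steady state: P = εσA(T⁴ − T_w⁴) with A = 4πr² = 0.01815 m².
T⁴ = P/(εσA) + T_w⁴ = 824/(0.64·5.67×10⁻⁸·0.01815) + (1030)⁴
    = 1.251×10¹² + 1.126×10¹² = 2.377×10¹² K⁴.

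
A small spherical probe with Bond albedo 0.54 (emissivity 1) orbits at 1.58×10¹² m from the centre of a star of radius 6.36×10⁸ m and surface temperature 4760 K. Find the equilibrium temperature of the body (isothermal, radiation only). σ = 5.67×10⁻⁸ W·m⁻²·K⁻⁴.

T ≈ 55.6 K

The star's surface emits σT_*⁴; at distance d the flux is S = σT_*⁴(R_*/d)².
S = 5.67×10⁻⁸·(4760)⁴·(6.36×10⁸/1.58×10¹²)² = 4.716 W/m².
For an isothermal sphere T⁴ = (1−a)S/(4σ) = 9.566×10⁶ K⁴.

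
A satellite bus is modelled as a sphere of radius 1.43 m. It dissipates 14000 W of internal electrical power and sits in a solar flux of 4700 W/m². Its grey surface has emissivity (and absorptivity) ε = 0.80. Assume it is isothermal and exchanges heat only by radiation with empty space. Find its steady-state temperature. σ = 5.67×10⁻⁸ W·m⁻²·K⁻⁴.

At steady state, absorbed solar power + internal power = radiated power.
Absorbed: α·S·A_cross = 0.80·4700·6.424 = 24160 W (cross-section πr²).
Total input = 24160 + 14000 = 38160 W.
Radiated: εσ·A_surf·T⁴ with A_surf = 4πr² = 25.70 m².
T⁴ = 38160/(0.80·5.67×10⁻⁸·25.70) = 3.273×10¹⁰ K⁴.

T ≈ 425 K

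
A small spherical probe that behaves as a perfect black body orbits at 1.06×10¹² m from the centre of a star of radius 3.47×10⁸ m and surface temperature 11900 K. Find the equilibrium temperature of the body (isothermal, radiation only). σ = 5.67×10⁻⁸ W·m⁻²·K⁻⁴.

T ≈ 152 K

The star's surface emits σT_*⁴; at distance d the flux is S = σT_*⁴(R_*/d)².
S = 5.67×10⁻⁸·(11900)⁴·(3.47×10⁸/1.06×10¹²)² = 121.8 W/m².
For an isothermal sphere T⁴ = (1−a)S/(4σ) = 5.372×10⁸ K⁴.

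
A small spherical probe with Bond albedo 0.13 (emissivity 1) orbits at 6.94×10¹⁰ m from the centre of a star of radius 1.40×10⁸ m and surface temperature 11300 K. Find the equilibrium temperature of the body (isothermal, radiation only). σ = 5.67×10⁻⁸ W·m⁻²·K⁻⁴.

T ≈ 347 K

The star's surface emits σT_*⁴; at distance d the flux is S = σT_*⁴(R_*/d)².
S = 5.67×10⁻⁸·(11300)⁴·(1.40×10⁸/6.94×10¹⁰)² = 3762 W/m².
For an isothermal sphere T⁴ = (1−a)S/(4σ) = 1.443×10¹⁰ K⁴.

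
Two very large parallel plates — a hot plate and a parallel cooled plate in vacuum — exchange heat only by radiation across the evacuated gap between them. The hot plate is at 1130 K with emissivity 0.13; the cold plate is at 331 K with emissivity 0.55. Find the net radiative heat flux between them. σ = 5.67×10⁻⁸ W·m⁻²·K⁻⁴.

q ≈ 10800 W/m²

For two infinite grey parallel plates, q = σ(T₁⁴ − T₂⁴)/(1/ε₁ + 1/ε₂ − 1).
T₁⁴ − T₂⁴ = 1.630×10¹² − 1.200×10¹⁰ = 1.618×10¹² K⁴.
1/ε₁ + 1/ε₂ − 1 = 7.692 + 1.818 − 1 = 8.510.
q = 5.67×10⁻⁸ × 1.618×10¹² / 8.510.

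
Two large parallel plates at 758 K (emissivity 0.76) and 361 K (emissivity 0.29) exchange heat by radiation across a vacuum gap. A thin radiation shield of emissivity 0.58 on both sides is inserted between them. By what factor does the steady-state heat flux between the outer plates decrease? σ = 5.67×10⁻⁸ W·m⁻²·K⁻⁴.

factor ≈ 1.65

Without shield: q₀ = σΔ(T⁴)/(1/ε₁+1/ε₂−1) with denominator 3.764.
With shield the two gaps are in series; the resistances add: (1/ε₁+1/ε_s−1)+(1/ε_s+1/ε₂−1) = 2.040+4.172 = 6.212.
Heat-flux ratio q₀/q = 6.212/3.764.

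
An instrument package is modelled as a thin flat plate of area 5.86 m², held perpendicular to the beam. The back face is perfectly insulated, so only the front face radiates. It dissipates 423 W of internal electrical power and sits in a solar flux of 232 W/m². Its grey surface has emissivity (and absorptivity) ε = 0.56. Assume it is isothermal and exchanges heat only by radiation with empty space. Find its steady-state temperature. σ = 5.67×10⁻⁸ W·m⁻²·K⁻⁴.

T ≈ 282 K

At steady state, absorbed solar power + internal power = radiated power.
Absorbed: α·S·A_cross = 0.56·232·5.860 = 761.3 W (cross-section A).
Total input = 761.3 + 423 = 1184 W.
Radiated: εσ·A_surf·T⁴ with A_surf = A = 5.860 m².
T⁴ = 1184/(0.56·5.67×10⁻⁸·5.860) = 6.365×10⁹ K⁴.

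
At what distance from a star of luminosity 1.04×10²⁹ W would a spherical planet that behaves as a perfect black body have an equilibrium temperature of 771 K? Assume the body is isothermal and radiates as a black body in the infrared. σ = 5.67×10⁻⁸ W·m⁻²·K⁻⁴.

For an isothermal black-emitting sphere, (1−a)S·πr² = σ·4πr²·T⁴ ⇒ S = 4σT⁴/(1−a).
S = 4·5.67×10⁻⁸·(771)⁴/1.00 = 80140 W/m².
Flux falls as S = L/(4πd²), so d = √(L/(4πS)) = √(1.04×10²⁹/(4π·80140)).

d ≈ 3.21×10¹¹ m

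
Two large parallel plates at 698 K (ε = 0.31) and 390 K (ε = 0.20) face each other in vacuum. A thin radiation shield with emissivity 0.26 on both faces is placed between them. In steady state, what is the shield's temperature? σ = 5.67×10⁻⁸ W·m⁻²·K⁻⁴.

T_s ≈ 616 K

In steady state the net flux on the hot side equals that on the cold side.
σ(T₁⁴−T_s⁴)/D₁ = σ(T_s⁴−T₂⁴)/D₂, with D₁ = 1/ε₁+1/ε_s−1 = 6.072, D₂ = 1/ε_s+1/ε₂−1 = 7.846.
Solve for T_s⁴: T_s⁴ = (D₂·T₁⁴ + D₁·T₂⁴)/(D₁+D₂) = 1.439×10¹¹ K⁴.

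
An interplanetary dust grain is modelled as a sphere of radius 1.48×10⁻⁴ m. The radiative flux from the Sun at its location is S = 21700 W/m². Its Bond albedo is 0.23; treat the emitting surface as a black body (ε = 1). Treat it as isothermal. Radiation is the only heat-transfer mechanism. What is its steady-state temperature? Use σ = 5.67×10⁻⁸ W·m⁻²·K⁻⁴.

T ≈ 521 K

At equilibrium, absorbed power = emitted power.
Absorbing cross-section = πr² = 6.881×10⁻⁸ m²; emitting surface = 4πr² = 2.753×10⁻⁷ m² (ratio 4).
(1−a)S·A_cross = εσ·A_surf·T⁴  ⇒  T⁴ = (1−a)S/(4σ).
T⁴ = 0.770·21700/(4·5.67×10⁻⁸) = 7.367×10¹⁰ K⁴.
T = (7.367×10¹⁰)^(1/4).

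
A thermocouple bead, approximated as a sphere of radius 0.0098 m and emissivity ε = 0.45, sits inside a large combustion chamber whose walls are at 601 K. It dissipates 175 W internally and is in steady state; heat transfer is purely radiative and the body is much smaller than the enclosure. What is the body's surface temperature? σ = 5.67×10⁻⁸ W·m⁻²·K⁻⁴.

For a small grey body in a large enclosure, net radiated power = εσA(T⁴ − T_w⁴).
Steady state: P = εσA(T⁴ − T_w⁴) with A = 4πr² = 0.001207 m².
T⁴ = P/(εσA) + T_w⁴ = 175/(0.45·5.67×10⁻⁸·0.001207) + (601)⁴
    = 5.683×10¹² + 1.305×10¹¹ = 5.814×10¹² K⁴.

T ≈ 1550 K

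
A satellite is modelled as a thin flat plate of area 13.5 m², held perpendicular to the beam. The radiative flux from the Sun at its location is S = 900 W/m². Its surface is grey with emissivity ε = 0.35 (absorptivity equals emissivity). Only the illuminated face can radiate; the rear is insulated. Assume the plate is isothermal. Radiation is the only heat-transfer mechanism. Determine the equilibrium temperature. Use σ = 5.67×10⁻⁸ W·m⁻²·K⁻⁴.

At equilibrium, absorbed power = emitted power.
Absorbing cross-section = A = 13.50 m²; emitting surface = A = 13.50 m² (ratio 1).
εS·A_cross = εσ·A_surf·T⁴  ⇒  T⁴ = S/(1σ)   (ε cancels).
T⁴ = 900/(1·5.67×10⁻⁸) = 1.587×10¹⁰ K⁴.
T = (1.587×10¹⁰)^(1/4).

T ≈ 355 K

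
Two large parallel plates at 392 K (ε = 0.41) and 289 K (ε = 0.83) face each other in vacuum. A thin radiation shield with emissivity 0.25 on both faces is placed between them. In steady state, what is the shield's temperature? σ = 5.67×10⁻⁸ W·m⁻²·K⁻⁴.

In steady state the net flux on the hot side equals that on the cold side.
σ(T₁⁴−T_s⁴)/D₁ = σ(T_s⁴−T₂⁴)/D₂, with D₁ = 1/ε₁+1/ε_s−1 = 5.439, D₂ = 1/ε_s+1/ε₂−1 = 4.205.
Solve for T_s⁴: T_s⁴ = (D₂·T₁⁴ + D₁·T₂⁴)/(D₁+D₂) = 1.423×10¹⁰ K⁴.

T_s ≈ 345 K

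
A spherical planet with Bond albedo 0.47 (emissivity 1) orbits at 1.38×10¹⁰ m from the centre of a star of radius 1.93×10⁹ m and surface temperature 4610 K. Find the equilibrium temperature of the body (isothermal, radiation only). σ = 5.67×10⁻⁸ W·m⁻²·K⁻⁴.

T ≈ 1040 K

The star's surface emits σT_*⁴; at distance d the flux is S = σT_*⁴(R_*/d)².
S = 5.67×10⁻⁸·(4610)⁴·(1.93×10⁹/1.38×10¹⁰)² = 5.009×10⁵ W/m².
For an isothermal sphere T⁴ = (1−a)S/(4σ) = 1.171×10¹² K⁴.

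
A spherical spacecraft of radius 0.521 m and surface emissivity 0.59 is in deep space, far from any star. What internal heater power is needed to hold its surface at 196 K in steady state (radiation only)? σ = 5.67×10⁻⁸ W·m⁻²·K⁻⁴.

P ≈ 168 W

P = εσ·4πr²·T⁴.
4πr² = 3.411 m²; T⁴ = 1.476×10⁹ K⁴.
P = 0.59·5.67×10⁻⁸·3.411·1.476×10⁹.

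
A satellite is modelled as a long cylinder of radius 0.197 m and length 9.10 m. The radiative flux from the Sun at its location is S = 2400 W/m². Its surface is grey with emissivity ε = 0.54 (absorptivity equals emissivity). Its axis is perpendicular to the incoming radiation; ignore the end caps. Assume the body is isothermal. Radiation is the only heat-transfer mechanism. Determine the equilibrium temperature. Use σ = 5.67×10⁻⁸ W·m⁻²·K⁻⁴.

At equilibrium, absorbed power = emitted power.
Absorbing cross-section = 2rL = 3.585 m²; emitting surface = 2πrL = 11.26 m² (ratio π).
εS·A_cross = εσ·A_surf·T⁴  ⇒  T⁴ = S/(πσ)   (ε cancels).
T⁴ = 2400/(π·5.67×10⁻⁸) = 1.347×10¹⁰ K⁴.
T = (1.347×10¹⁰)^(1/4).

T ≈ 341 K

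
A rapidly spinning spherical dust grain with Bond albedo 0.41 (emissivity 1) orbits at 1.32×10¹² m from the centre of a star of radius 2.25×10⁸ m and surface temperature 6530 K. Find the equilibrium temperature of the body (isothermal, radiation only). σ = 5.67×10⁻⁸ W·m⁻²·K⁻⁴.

The star's surface emits σT_*⁴; at distance d the flux is S = σT_*⁴(R_*/d)².
S = 5.67×10⁻⁸·(6530)⁴·(2.25×10⁸/1.32×10¹²)² = 2.995 W/m².
For an isothermal sphere T⁴ = (1−a)S/(4σ) = 7.792×10⁶ K⁴.

T ≈ 52.8 K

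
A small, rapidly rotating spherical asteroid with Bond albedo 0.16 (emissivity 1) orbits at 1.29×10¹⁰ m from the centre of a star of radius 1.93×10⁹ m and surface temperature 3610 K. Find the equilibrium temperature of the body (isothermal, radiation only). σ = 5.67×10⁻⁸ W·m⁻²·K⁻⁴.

The star's surface emits σT_*⁴; at distance d the flux is S = σT_*⁴(R_*/d)².
S = 5.67×10⁻⁸·(3610)⁴·(1.93×10⁹/1.29×10¹⁰)² = 2.155×10⁵ W/m².
For an isothermal sphere T⁴ = (1−a)S/(4σ) = 7.983×10¹¹ K⁴.

T ≈ 945 K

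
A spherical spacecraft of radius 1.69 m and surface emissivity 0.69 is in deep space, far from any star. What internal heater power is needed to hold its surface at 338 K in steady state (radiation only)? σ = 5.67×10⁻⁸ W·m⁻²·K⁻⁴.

P ≈ 18300 W

P = εσ·4πr²·T⁴.
4πr² = 35.89 m²; T⁴ = 1.305×10¹⁰ K⁴.
P = 0.69·5.67×10⁻⁸·35.89·1.305×10¹⁰.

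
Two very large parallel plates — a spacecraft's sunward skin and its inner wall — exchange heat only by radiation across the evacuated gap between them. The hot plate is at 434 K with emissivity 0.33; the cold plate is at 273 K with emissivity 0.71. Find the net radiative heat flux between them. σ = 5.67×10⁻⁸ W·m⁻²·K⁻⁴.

For two infinite grey parallel plates, q = σ(T₁⁴ − T₂⁴)/(1/ε₁ + 1/ε₂ − 1).
T₁⁴ − T₂⁴ = 3.548×10¹⁰ − 5.555×10⁹ = 2.992×10¹⁰ K⁴.
1/ε₁ + 1/ε₂ − 1 = 3.030 + 1.408 − 1 = 3.439.
q = 5.67×10⁻⁸ × 2.992×10¹⁰ / 3.439.

q ≈ 493 W/m²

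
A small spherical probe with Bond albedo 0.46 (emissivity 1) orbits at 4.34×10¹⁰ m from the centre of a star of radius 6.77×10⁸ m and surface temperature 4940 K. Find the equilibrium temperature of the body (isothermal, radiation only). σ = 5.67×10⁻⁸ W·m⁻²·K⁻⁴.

T ≈ 374 K

The star's surface emits σT_*⁴; at distance d the flux is S = σT_*⁴(R_*/d)².
S = 5.67×10⁻⁸·(4940)⁴·(6.77×10⁸/4.34×10¹⁰)² = 8217 W/m².
For an isothermal sphere T⁴ = (1−a)S/(4σ) = 1.956×10¹⁰ K⁴.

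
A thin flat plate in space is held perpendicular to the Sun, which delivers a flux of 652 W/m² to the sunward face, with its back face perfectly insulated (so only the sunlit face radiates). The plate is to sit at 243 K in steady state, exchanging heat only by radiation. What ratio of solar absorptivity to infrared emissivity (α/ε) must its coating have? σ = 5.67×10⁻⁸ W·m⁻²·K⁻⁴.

α/ε ≈ 0.303

Balance: αS·A = εσ·1A·T⁴ ⇒ α/ε = σT⁴/S.
α/ε = 5.67×10⁻⁸·(243)⁴/652 = 5.67×10⁻⁸·3.487×10⁹/652.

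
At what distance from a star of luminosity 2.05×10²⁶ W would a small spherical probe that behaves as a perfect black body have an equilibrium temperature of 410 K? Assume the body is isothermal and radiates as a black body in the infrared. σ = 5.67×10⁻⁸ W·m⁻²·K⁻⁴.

For an isothermal black-emitting sphere, (1−a)S·πr² = σ·4πr²·T⁴ ⇒ S = 4σT⁴/(1−a).
S = 4·5.67×10⁻⁸·(410)⁴/1.00 = 6409 W/m².
Flux falls as S = L/(4πd²), so d = √(L/(4πS)) = √(2.05×10²⁶/(4π·6409)).

d ≈ 5.05×10¹⁰ m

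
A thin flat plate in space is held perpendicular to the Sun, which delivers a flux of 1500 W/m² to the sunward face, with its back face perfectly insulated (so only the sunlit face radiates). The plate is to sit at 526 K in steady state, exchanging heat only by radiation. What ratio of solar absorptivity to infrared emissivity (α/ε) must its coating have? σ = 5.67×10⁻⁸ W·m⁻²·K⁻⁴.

Balance: αS·A = εσ·1A·T⁴ ⇒ α/ε = σT⁴/S.
α/ε = 5.67×10⁻⁸·(526)⁴/1500 = 5.67×10⁻⁸·7.655×10¹⁰/1500.

α/ε ≈ 2.89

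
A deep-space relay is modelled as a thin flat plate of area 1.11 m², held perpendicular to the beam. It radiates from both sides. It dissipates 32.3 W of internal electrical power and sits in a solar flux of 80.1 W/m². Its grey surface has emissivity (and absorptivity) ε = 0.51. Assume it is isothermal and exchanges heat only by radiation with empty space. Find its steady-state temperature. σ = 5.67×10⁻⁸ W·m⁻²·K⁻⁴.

At steady state, absorbed solar power + internal power = radiated power.
Absorbed: α·S·A_cross = 0.51·80.1·1.110 = 45.34 W (cross-section A).
Total input = 45.34 + 32.3 = 77.64 W.
Radiated: εσ·A_surf·T⁴ with A_surf = 2A = 2.220 m².
T⁴ = 77.64/(0.51·5.67×10⁻⁸·2.220) = 1.209×10⁹ K⁴.

T ≈ 186 K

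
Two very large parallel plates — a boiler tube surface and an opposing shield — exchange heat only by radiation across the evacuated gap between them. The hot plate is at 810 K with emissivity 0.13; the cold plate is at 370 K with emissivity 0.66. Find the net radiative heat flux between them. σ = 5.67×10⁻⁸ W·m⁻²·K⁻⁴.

q ≈ 2840 W/m²

For two infinite grey parallel plates, q = σ(T₁⁴ − T₂⁴)/(1/ε₁ + 1/ε₂ − 1).
T₁⁴ − T₂⁴ = 4.305×10¹¹ − 1.874×10¹⁰ = 4.117×10¹¹ K⁴.
1/ε₁ + 1/ε₂ − 1 = 7.692 + 1.515 − 1 = 8.207.
q = 5.67×10⁻⁸ × 4.117×10¹¹ / 8.207.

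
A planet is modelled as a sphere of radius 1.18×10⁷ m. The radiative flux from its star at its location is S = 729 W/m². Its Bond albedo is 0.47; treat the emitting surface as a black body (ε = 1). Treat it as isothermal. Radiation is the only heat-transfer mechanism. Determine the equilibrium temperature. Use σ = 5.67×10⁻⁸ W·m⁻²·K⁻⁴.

T ≈ 203 K

At equilibrium, absorbed power = emitted power.
Absorbing cross-section = πr² = 4.374×10¹⁴ m²; emitting surface = 4πr² = 1.750×10¹⁵ m² (ratio 4).
(1−a)S·A_cross = εσ·A_surf·T⁴  ⇒  T⁴ = (1−a)S/(4σ).
T⁴ = 0.530·729/(4·5.67×10⁻⁸) = 1.704×10⁹ K⁴.
T = (1.704×10⁹)^(1/4).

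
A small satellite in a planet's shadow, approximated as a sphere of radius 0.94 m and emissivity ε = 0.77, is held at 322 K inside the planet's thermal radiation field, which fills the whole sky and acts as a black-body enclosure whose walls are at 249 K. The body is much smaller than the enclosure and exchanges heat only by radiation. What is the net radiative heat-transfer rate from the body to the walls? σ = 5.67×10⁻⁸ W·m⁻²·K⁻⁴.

P_net ≈ 3350 W

For a small grey body in a large enclosure: P_net = εσA(T_body⁴ − T_wall⁴).
A = 4πr² = 11.10 m²; T_body⁴ − T_wall⁴ = 1.075×10¹⁰ − 3.844×10⁹ = 6.906×10⁹ K⁴.
|P_net| = 0.77·5.67×10⁻⁸·11.10·6.906×10⁹.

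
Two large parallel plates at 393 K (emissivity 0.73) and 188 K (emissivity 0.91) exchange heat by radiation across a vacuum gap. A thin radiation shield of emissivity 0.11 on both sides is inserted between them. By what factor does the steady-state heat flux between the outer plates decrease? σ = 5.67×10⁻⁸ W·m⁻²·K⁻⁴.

Without shield: q₀ = σΔ(T⁴)/(1/ε₁+1/ε₂−1) with denominator 1.469.
With shield the two gaps are in series; the resistances add: (1/ε₁+1/ε_s−1)+(1/ε_s+1/ε₂−1) = 9.461+9.190 = 18.65.
Heat-flux ratio q₀/q = 18.65/1.469.

factor ≈ 12.7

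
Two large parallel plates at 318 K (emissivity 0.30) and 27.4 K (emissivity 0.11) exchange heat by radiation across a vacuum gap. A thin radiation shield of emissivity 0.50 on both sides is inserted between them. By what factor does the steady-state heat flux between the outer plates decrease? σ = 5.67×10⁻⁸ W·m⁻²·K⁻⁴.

factor ≈ 1.26

Without shield: q₀ = σΔ(T⁴)/(1/ε₁+1/ε₂−1) with denominator 11.42.
With shield the two gaps are in series; the resistances add: (1/ε₁+1/ε_s−1)+(1/ε_s+1/ε₂−1) = 4.333+10.09 = 14.42.
Heat-flux ratio q₀/q = 14.42/11.42.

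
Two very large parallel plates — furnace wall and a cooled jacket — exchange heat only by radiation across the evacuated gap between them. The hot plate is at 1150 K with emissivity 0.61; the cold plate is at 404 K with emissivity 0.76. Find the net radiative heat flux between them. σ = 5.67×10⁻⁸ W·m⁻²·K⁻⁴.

For two infinite grey parallel plates, q = σ(T₁⁴ − T₂⁴)/(1/ε₁ + 1/ε₂ − 1).
T₁⁴ − T₂⁴ = 1.749×10¹² − 2.664×10¹⁰ = 1.722×10¹² K⁴.
1/ε₁ + 1/ε₂ − 1 = 1.639 + 1.316 − 1 = 1.955.
q = 5.67×10⁻⁸ × 1.722×10¹² / 1.955.

q ≈ 49900 W/m²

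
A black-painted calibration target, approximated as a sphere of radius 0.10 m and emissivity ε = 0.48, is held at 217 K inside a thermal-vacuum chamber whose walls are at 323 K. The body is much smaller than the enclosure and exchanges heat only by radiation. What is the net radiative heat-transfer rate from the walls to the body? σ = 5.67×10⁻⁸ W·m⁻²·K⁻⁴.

For a small grey body in a large enclosure: P_net = εσA(T_body⁴ − T_wall⁴).
A = 4πr² = 0.1257 m²; T_body⁴ − T_wall⁴ = 2.217×10⁹ − 1.088×10¹⁰ = -8.667×10⁹ K⁴.
|P_net| = 0.48·5.67×10⁻⁸·0.1257·8.667×10⁹.

P_net ≈ 29.6 W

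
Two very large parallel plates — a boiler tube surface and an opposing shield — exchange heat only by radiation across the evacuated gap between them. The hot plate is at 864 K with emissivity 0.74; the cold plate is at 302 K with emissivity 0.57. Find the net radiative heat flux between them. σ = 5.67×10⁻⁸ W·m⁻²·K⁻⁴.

q ≈ 14800 W/m²

For two infinite grey parallel plates, q = σ(T₁⁴ − T₂⁴)/(1/ε₁ + 1/ε₂ − 1).
T₁⁴ − T₂⁴ = 5.573×10¹¹ − 8.318×10⁹ = 5.489×10¹¹ K⁴.
1/ε₁ + 1/ε₂ − 1 = 1.351 + 1.754 − 1 = 2.106.
q = 5.67×10⁻⁸ × 5.489×10¹¹ / 2.106.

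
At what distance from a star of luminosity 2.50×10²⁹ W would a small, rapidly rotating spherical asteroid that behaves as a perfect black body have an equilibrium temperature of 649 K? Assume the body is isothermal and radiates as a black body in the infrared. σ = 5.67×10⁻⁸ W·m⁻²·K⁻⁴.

d ≈ 7.03×10¹¹ m

For an isothermal black-emitting sphere, (1−a)S·πr² = σ·4πr²·T⁴ ⇒ S = 4σT⁴/(1−a).
S = 4·5.67×10⁻⁸·(649)⁴/1.00 = 40240 W/m².
Flux falls as S = L/(4πd²), so d = √(L/(4πS)) = √(2.50×10²⁹/(4π·40240)).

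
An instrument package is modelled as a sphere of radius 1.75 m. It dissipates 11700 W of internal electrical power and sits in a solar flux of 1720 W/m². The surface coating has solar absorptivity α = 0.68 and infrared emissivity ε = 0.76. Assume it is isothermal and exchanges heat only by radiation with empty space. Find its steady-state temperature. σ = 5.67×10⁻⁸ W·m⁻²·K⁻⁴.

At steady state, absorbed solar power + internal power = radiated power.
Absorbed: α·S·A_cross = 0.68·1720·9.621 = 11250 W (cross-section πr²).
Total input = 11250 + 11700 = 22950 W.
Radiated: εσ·A_surf·T⁴ with A_surf = 4πr² = 38.48 m².
T⁴ = 22950/(0.76·5.67×10⁻⁸·38.48) = 1.384×10¹⁰ K⁴.

T ≈ 343 K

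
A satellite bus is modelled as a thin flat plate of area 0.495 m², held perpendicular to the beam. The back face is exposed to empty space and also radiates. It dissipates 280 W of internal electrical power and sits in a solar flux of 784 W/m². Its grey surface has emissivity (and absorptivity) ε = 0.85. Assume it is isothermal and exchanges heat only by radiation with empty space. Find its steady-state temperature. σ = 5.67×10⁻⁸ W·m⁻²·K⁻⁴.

At steady state, absorbed solar power + internal power = radiated power.
Absorbed: α·S·A_cross = 0.85·784·0.4950 = 329.9 W (cross-section A).
Total input = 329.9 + 280 = 609.9 W.
Radiated: εσ·A_surf·T⁴ with A_surf = 2A = 0.9900 m².
T⁴ = 609.9/(0.85·5.67×10⁻⁸·0.9900) = 1.278×10¹⁰ K⁴.

T ≈ 336 K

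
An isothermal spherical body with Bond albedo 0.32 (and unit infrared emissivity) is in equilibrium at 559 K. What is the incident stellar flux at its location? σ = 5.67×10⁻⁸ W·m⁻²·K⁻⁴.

(1−a)S·πr² = σ·4πr²·T⁴ ⇒ S = 4σT⁴/(1−a).
S = 4·5.67×10⁻⁸·9.764×10¹⁰/0.680.

S ≈ 32600 W/m²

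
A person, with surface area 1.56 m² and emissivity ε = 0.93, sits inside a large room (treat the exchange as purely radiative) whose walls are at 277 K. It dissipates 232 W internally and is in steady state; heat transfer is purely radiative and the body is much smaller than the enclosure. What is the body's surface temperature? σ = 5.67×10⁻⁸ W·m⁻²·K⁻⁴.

For a small grey body in a large enclosure, net radiated power = εσA(T⁴ − T_w⁴).
Steady state: P = εσA(T⁴ − T_w⁴) with A = 1.56 m².
T⁴ = P/(εσA) + T_w⁴ = 232/(0.93·5.67×10⁻⁸·1.560) + (277)⁴
    = 2.820×10⁹ + 5.887×10⁹ = 8.708×10⁹ K⁴.

T ≈ 305 K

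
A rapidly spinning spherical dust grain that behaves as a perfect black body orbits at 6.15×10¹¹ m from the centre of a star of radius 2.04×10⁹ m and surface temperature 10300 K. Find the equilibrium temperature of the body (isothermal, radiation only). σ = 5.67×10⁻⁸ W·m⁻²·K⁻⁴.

T ≈ 419 K

The star's surface emits σT_*⁴; at distance d the flux is S = σT_*⁴(R_*/d)².
S = 5.67×10⁻⁸·(10300)⁴·(2.04×10⁹/6.15×10¹¹)² = 7022 W/m².
For an isothermal sphere T⁴ = (1−a)S/(4σ) = 3.096×10¹⁰ K⁴.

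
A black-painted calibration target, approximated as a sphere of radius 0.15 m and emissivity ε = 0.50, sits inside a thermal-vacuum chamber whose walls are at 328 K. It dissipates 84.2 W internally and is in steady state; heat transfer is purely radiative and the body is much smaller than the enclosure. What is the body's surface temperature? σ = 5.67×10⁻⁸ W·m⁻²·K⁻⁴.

For a small grey body in a large enclosure, net radiated power = εσA(T⁴ − T_w⁴).
Steady state: P = εσA(T⁴ − T_w⁴) with A = 4πr² = 0.2827 m².
T⁴ = P/(εσA) + T_w⁴ = 84.2/(0.50·5.67×10⁻⁸·0.2827) + (328)⁴
    = 1.050×10¹⁰ + 1.157×10¹⁰ = 2.208×10¹⁰ K⁴.

T ≈ 385 K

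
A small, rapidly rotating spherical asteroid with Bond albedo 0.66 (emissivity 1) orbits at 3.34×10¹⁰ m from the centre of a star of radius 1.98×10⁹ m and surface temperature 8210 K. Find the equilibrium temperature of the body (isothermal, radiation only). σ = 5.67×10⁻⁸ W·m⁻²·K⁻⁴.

The star's surface emits σT_*⁴; at distance d the flux is S = σT_*⁴(R_*/d)².
S = 5.67×10⁻⁸·(8210)⁴·(1.98×10⁹/3.34×10¹⁰)² = 9.053×10⁵ W/m².
For an isothermal sphere T⁴ = (1−a)S/(4σ) = 1.357×10¹² K⁴.

T ≈ 1080 K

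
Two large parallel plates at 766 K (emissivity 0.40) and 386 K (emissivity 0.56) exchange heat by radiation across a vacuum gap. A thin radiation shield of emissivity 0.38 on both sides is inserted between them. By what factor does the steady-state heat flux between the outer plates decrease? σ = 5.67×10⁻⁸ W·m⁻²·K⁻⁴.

factor ≈ 2.30

Without shield: q₀ = σΔ(T⁴)/(1/ε₁+1/ε₂−1) with denominator 3.286.
With shield the two gaps are in series; the resistances add: (1/ε₁+1/ε_s−1)+(1/ε_s+1/ε₂−1) = 4.132+3.417 = 7.549.
Heat-flux ratio q₀/q = 7.549/3.286.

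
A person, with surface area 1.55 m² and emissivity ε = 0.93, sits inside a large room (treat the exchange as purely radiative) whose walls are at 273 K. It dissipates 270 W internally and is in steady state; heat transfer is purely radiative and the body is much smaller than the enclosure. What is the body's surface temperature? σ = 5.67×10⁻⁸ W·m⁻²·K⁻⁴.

For a small grey body in a large enclosure, net radiated power = εσA(T⁴ − T_w⁴).
Steady state: P = εσA(T⁴ − T_w⁴) with A = 1.55 m².
T⁴ = P/(εσA) + T_w⁴ = 270/(0.93·5.67×10⁻⁸·1.550) + (273)⁴
    = 3.303×10⁹ + 5.555×10⁹ = 8.858×10⁹ K⁴.

T ≈ 307 K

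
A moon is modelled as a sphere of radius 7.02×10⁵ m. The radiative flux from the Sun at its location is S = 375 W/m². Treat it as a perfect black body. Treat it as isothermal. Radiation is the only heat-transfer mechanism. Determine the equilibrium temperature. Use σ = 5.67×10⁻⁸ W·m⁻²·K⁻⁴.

At equilibrium, absorbed power = emitted power.
Absorbing cross-section = πr² = 1.548×10¹² m²; emitting surface = 4πr² = 6.193×10¹² m² (ratio 4).
S·A_cross = εσ·A_surf·T⁴  ⇒  T⁴ = S/(4σ).
T⁴ = 1.00·375/(4·5.67×10⁻⁸) = 1.653×10⁹ K⁴.
T = (1.653×10⁹)^(1/4).

T ≈ 202 K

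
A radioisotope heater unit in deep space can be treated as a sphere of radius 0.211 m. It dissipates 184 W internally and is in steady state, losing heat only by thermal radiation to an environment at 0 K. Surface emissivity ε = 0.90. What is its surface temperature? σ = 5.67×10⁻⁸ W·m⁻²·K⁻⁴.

T ≈ 283 K

Steady state: internal power = radiated power, P = εσA T⁴.
Radiating area A = 4πr² = 0.5595 m².
T⁴ = P/(εσA) = 184/(0.90·5.67×10⁻⁸·0.5595) = 6.445×10⁹ K⁴.
T = (6.445×10⁹)^(1/4).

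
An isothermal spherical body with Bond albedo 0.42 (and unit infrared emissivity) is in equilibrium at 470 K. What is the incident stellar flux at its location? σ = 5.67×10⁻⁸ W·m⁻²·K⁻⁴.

S ≈ 19100 W/m²

(1−a)S·πr² = σ·4πr²·T⁴ ⇒ S = 4σT⁴/(1−a).
S = 4·5.67×10⁻⁸·4.880×10¹⁰/0.580.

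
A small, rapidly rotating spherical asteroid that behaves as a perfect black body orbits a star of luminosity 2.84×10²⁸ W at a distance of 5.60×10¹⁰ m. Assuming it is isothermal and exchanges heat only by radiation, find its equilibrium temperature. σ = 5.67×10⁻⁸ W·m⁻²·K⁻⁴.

T ≈ 1340 K

First find the stellar flux at distance d: S = L/(4πd²) = 2.84×10²⁸/(4π·(5.60×10¹⁰)²) = 7.207×10⁵ W/m².
For an isothermal sphere, absorbed (1−a)S·πr² = emitted σ·4πr²·T⁴, so T⁴ = (1−a)S/(4σ).
T⁴ = 1.00·7.207×10⁵/(4·5.67×10⁻⁸) = 3.178×10¹² K⁴.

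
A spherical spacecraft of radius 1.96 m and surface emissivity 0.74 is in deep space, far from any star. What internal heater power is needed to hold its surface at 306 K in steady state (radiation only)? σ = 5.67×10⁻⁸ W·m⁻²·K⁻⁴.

P ≈ 17800 W

P = εσ·4πr²·T⁴.
4πr² = 48.27 m²; T⁴ = 8.768×10⁹ K⁴.
P = 0.74·5.67×10⁻⁸·48.27·8.768×10⁹.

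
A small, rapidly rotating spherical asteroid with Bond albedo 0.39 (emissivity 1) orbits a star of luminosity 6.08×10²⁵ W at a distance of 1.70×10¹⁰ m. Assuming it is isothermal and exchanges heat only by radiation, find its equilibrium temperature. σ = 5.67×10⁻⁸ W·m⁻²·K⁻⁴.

First find the stellar flux at distance d: S = L/(4πd²) = 6.08×10²⁵/(4π·(1.70×10¹⁰)²) = 16740 W/m².
For an isothermal sphere, absorbed (1−a)S·πr² = emitted σ·4πr²·T⁴, so T⁴ = (1−a)S/(4σ).
T⁴ = 0.610·16740/(4·5.67×10⁻⁸) = 4.503×10¹⁰ K⁴.

T ≈ 461 K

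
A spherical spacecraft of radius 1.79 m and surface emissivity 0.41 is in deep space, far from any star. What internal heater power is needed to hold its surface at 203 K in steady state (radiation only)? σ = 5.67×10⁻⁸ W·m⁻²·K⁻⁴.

P ≈ 1590 W

P = εσ·4πr²·T⁴.
4πr² = 40.26 m²; T⁴ = 1.698×10⁹ K⁴.
P = 0.41·5.67×10⁻⁸·40.26·1.698×10⁹.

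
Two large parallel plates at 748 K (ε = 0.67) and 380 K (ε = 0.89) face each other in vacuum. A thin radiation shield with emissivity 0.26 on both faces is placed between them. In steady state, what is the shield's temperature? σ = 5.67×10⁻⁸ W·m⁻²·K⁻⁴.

In steady state the net flux on the hot side equals that on the cold side.
σ(T₁⁴−T_s⁴)/D₁ = σ(T_s⁴−T₂⁴)/D₂, with D₁ = 1/ε₁+1/ε_s−1 = 4.339, D₂ = 1/ε_s+1/ε₂−1 = 3.970.
Solve for T_s⁴: T_s⁴ = (D₂·T₁⁴ + D₁·T₂⁴)/(D₁+D₂) = 1.605×10¹¹ K⁴.

T_s ≈ 633 K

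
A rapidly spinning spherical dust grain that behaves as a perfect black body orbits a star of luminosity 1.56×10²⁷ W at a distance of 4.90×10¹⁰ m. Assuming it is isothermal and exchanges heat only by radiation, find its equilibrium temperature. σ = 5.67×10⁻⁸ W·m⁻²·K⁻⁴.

First find the stellar flux at distance d: S = L/(4πd²) = 1.56×10²⁷/(4π·(4.90×10¹⁰)²) = 51700 W/m².
For an isothermal sphere, absorbed (1−a)S·πr² = emitted σ·4πr²·T⁴, so T⁴ = (1−a)S/(4σ).
T⁴ = 1.00·51700/(4·5.67×10⁻⁸) = 2.280×10¹¹ K⁴.

T ≈ 691 K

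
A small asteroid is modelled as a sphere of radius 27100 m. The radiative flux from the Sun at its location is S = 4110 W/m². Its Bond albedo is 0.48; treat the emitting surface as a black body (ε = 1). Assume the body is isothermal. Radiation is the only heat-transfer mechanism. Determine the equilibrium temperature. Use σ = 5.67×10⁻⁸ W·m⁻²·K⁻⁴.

At equilibrium, absorbed power = emitted power.
Absorbing cross-section = πr² = 2.307×10⁹ m²; emitting surface = 4πr² = 9.229×10⁹ m² (ratio 4).
(1−a)S·A_cross = εσ·A_surf·T⁴  ⇒  T⁴ = (1−a)S/(4σ).
T⁴ = 0.520·4110/(4·5.67×10⁻⁸) = 9.423×10⁹ K⁴.
T = (9.423×10⁹)^(1/4).

T ≈ 312 K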